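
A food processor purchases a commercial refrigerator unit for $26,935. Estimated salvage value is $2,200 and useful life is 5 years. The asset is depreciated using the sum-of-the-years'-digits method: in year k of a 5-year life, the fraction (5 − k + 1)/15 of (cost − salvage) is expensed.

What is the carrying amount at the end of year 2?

Depreciable base = $26,935 − $2,200 = $24,735.
Sum of the years' digits = 5+4+3+2+1 = 15.
Year 1: $24,735 × 5/15 = $8,245. Book value $18,690.
Year 2: $24,735 × 4/15 = $6,596. Book value $12,094.

$12,094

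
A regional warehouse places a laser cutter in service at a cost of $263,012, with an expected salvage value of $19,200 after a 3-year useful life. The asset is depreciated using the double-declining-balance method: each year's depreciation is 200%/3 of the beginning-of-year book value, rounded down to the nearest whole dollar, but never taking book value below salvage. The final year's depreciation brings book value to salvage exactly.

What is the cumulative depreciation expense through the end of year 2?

$233,788

Depreciable base = $263,012 − $19,200 = $243,812.
Year 1: ⌊$263,012 × 200%/3⌋ = $175,341. Book value $87,671.
Year 2: ⌊$87,671 × 200%/3⌋ = $58,447. Book value $29,224.
Accumulated through year 2 = $263,012 − $29,224 = $233,788.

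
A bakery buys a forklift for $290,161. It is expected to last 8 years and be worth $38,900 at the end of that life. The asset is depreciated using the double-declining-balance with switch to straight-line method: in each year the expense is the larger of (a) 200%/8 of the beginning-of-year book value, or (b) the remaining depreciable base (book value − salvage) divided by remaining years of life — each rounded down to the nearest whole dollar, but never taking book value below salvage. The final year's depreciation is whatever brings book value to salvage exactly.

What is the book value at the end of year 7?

Depreciable base = $290,161 − $38,900 = $251,261.
Year 1: DB = ⌊$290,161 × 200%/8⌋ = $72,540; SL = ⌊$251,261/8⌋ = $31,407 → take DB $72,540. Book value $217,621.
Year 2: DB = ⌊$217,621 × 200%/8⌋ = $54,405; SL = ⌊$178,721/7⌋ = $25,531 → take DB $54,405. Book value $163,216.
Year 3: DB = ⌊$163,216 × 200%/8⌋ = $40,804; SL = ⌊$124,316/6⌋ = $20,719 → take DB $40,804. Book value $122,412.
Year 4: DB = ⌊$122,412 × 200%/8⌋ = $30,603; SL = ⌊$83,512/5⌋ = $16,702 → take DB $30,603. Book value $91,809.
Year 5: DB = ⌊$91,809 × 200%/8⌋ = $22,952; SL = ⌊$52,909/4⌋ = $13,227 → take DB $22,952. Book value $68,857.
Year 6: DB = ⌊$68,857 × 200%/8⌋ = $17,214; SL = ⌊$29,957/3⌋ = $9,985 → take DB $17,214. Book value $51,643.
Year 7: DB = ⌊$51,643 × 200%/8⌋ = $12,910; SL = ⌊$12,743/2⌋ = $6,371 → take DB $12,910, capped at $12,743. Book value $38,900.

$38,900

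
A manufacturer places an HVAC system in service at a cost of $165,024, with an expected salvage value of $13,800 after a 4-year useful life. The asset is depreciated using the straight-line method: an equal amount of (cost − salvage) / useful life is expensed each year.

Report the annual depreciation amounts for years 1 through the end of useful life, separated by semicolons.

$37,806; $37,806; $37,806; $37,806

Depreciable base = $165,024 − $13,800 = $151,224.
Annual expense = $151,224 / 4 = $37,806.
End of year 1: book value $127,218.
End of year 2: book value $89,412.
End of year 3: book value $51,606.
End of year 4: book value $13,800.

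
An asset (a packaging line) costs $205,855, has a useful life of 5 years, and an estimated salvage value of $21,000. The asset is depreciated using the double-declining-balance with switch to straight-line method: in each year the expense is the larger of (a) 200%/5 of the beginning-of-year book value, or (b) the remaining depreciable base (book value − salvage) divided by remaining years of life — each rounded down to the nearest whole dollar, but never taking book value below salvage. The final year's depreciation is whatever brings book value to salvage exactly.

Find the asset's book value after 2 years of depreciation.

Depreciable base = $205,855 − $21,000 = $184,855.
Year 1: DB = ⌊$205,855 × 200%/5⌋ = $82,342; SL = ⌊$184,855/5⌋ = $36,971 → take DB $82,342. Book value $123,513.
Year 2: DB = ⌊$123,513 × 200%/5⌋ = $49,405; SL = ⌊$102,513/4⌋ = $25,628 → take DB $49,405. Book value $74,108.

$74,108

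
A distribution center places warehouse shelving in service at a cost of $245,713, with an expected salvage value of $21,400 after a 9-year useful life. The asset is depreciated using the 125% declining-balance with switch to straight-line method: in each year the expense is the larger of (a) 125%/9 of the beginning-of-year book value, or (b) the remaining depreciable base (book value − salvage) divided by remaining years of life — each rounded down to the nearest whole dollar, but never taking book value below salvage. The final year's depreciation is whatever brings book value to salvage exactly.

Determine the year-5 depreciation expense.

$22,582

Depreciable base = $245,713 − $21,400 = $224,313.
Year 1: DB = ⌊$245,713 × 125%/9⌋ = $34,126; SL = ⌊$224,313/9⌋ = $24,923 → take DB $34,126. Book value $211,587.
Year 2: DB = ⌊$211,587 × 125%/9⌋ = $29,387; SL = ⌊$190,187/8⌋ = $23,773 → take DB $29,387. Book value $182,200.
Year 3: DB = ⌊$182,200 × 125%/9⌋ = $25,305; SL = ⌊$160,800/7⌋ = $22,971 → take DB $25,305. Book value $156,895.
Year 4: DB = ⌊$156,895 × 125%/9⌋ = $21,790; SL = ⌊$135,495/6⌋ = $22,582 → take SL $22,582. Book value $134,313.
Year 5: DB = ⌊$134,313 × 125%/9⌋ = $18,654; SL = ⌊$112,913/5⌋ = $22,582 → take SL $22,582. Book value $111,731.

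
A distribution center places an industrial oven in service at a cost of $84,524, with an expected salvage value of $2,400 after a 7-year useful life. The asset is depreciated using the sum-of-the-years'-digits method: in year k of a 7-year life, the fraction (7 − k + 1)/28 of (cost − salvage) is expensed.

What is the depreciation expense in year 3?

Depreciable base = $84,524 − $2,400 = $82,124.
Sum of the years' digits = 7+6+5+4+3+2+1 = 28.
Year 1: $82,124 × 7/28 = $20,531. Book value $63,993.
Year 2: $82,124 × 6/28 = $17,598. Book value $46,395.
Year 3: $82,124 × 5/28 = $14,665. Book value $31,730.

$14,665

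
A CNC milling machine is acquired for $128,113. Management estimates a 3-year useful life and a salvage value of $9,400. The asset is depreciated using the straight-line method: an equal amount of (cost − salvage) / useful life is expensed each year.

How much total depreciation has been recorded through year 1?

Depreciable base = $128,113 − $9,400 = $118,713.
Annual expense = $118,713 / 3 = $39,571.
End of year 1: book value $88,542.
Accumulated through year 1 = $128,113 − $88,542 = $39,571.

$39,571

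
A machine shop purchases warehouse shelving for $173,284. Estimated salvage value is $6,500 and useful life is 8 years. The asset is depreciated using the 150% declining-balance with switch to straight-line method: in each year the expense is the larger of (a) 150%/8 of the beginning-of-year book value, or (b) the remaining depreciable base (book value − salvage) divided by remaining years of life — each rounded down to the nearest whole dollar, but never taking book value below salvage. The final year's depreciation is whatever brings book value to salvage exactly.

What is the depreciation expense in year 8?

$17,255

Depreciable base = $173,284 − $6,500 = $166,784.
Year 1: DB = ⌊$173,284 × 150%/8⌋ = $32,490; SL = ⌊$166,784/8⌋ = $20,848 → take DB $32,490. Book value $140,794.
Year 2: DB = ⌊$140,794 × 150%/8⌋ = $26,398; SL = ⌊$134,294/7⌋ = $19,184 → take DB $26,398. Book value $114,396.
Year 3: DB = ⌊$114,396 × 150%/8⌋ = $21,449; SL = ⌊$107,896/6⌋ = $17,982 → take DB $21,449. Book value $92,947.
Year 4: DB = ⌊$92,947 × 150%/8⌋ = $17,427; SL = ⌊$86,447/5⌋ = $17,289 → take DB $17,427. Book value $75,520.
Year 5: DB = ⌊$75,520 × 150%/8⌋ = $14,160; SL = ⌊$69,020/4⌋ = $17,255 → take SL $17,255. Book value $58,265.
Year 6: DB = ⌊$58,265 × 150%/8⌋ = $10,924; SL = ⌊$51,765/3⌋ = $17,255 → take SL $17,255. Book value $41,010.
Year 7: DB = ⌊$41,010 × 150%/8⌋ = $7,689; SL = ⌊$34,510/2⌋ = $17,255 → take SL $17,255. Book value $23,755.
Year 8 (final): $23,755 − $6,500 = $17,255. Book value $6,500.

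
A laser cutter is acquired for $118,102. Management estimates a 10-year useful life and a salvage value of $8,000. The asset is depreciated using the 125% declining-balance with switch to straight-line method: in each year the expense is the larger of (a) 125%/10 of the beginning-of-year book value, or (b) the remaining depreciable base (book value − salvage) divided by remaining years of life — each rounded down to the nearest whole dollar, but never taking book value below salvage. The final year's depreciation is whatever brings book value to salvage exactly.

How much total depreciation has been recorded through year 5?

$59,301

Depreciable base = $118,102 − $8,000 = $110,102.
Year 1: DB = ⌊$118,102 × 125%/10⌋ = $14,762; SL = ⌊$110,102/10⌋ = $11,010 → take DB $14,762. Book value $103,340.
Year 2: DB = ⌊$103,340 × 125%/10⌋ = $12,917; SL = ⌊$95,340/9⌋ = $10,593 → take DB $12,917. Book value $90,423.
Year 3: DB = ⌊$90,423 × 125%/10⌋ = $11,302; SL = ⌊$82,423/8⌋ = $10,302 → take DB $11,302. Book value $79,121.
Year 4: DB = ⌊$79,121 × 125%/10⌋ = $9,890; SL = ⌊$71,121/7⌋ = $10,160 → take SL $10,160. Book value $68,961.
Year 5: DB = ⌊$68,961 × 125%/10⌋ = $8,620; SL = ⌊$60,961/6⌋ = $10,160 → take SL $10,160. Book value $58,801.
Accumulated through year 5 = $118,102 − $58,801 = $59,301.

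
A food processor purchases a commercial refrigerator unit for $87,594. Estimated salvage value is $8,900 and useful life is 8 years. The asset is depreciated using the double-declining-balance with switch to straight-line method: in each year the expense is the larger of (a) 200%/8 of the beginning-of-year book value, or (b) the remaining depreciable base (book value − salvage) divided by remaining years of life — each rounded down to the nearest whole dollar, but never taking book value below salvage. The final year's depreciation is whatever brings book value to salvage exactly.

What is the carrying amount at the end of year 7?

$11,694

Depreciable base = $87,594 − $8,900 = $78,694.
Year 1: DB = ⌊$87,594 × 200%/8⌋ = $21,898; SL = ⌊$78,694/8⌋ = $9,836 → take DB $21,898. Book value $65,696.
Year 2: DB = ⌊$65,696 × 200%/8⌋ = $16,424; SL = ⌊$56,796/7⌋ = $8,113 → take DB $16,424. Book value $49,272.
Year 3: DB = ⌊$49,272 × 200%/8⌋ = $12,318; SL = ⌊$40,372/6⌋ = $6,728 → take DB $12,318. Book value $36,954.
Year 4: DB = ⌊$36,954 × 200%/8⌋ = $9,238; SL = ⌊$28,054/5⌋ = $5,610 → take DB $9,238. Book value $27,716.
Year 5: DB = ⌊$27,716 × 200%/8⌋ = $6,929; SL = ⌊$18,816/4⌋ = $4,704 → take DB $6,929. Book value $20,787.
Year 6: DB = ⌊$20,787 × 200%/8⌋ = $5,196; SL = ⌊$11,887/3⌋ = $3,962 → take DB $5,196. Book value $15,591.
Year 7: DB = ⌊$15,591 × 200%/8⌋ = $3,897; SL = ⌊$6,691/2⌋ = $3,345 → take DB $3,897. Book value $11,694.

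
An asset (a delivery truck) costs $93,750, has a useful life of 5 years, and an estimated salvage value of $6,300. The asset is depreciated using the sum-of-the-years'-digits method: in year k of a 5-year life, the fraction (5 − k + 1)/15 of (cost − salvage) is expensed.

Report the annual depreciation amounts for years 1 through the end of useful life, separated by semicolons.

$29,150; $23,320; $17,490; $11,660; $5,830

Depreciable base = $93,750 − $6,300 = $87,450.
Sum of the years' digits = 5+4+3+2+1 = 15.
Year 1: $87,450 × 5/15 = $29,150. Book value $64,600.
Year 2: $87,450 × 4/15 = $23,320. Book value $41,280.
Year 3: $87,450 × 3/15 = $17,490. Book value $23,790.
Year 4: $87,450 × 2/15 = $11,660. Book value $12,130.
Year 5: $87,450 × 1/15 = $5,830. Book value $6,300.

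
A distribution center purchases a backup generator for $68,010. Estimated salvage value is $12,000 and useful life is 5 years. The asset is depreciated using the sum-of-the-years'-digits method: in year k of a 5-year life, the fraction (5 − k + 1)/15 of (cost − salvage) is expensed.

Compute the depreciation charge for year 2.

Depreciable base = $68,010 − $12,000 = $56,010.
Sum of the years' digits = 5+4+3+2+1 = 15.
Year 1: $56,010 × 5/15 = $18,670. Book value $49,340.
Year 2: $56,010 × 4/15 = $14,936. Book value $34,404.

$14,936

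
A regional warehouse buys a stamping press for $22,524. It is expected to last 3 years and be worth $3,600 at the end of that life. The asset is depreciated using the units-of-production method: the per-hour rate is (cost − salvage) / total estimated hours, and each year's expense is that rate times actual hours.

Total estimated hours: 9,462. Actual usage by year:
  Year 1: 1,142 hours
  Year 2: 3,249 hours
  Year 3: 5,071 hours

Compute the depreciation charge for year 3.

Depreciable base = $22,524 − $3,600 = $18,924.
Rate = $18,924 / 9,462 hours = $2 per hour.
Year 1: 1,142 × $2 = $2,284. Book value $20,240.
Year 2: 3,249 × $2 = $6,498. Book value $13,742.
Year 3: 5,071 × $2 = $10,142. Book value $3,600.

$10,142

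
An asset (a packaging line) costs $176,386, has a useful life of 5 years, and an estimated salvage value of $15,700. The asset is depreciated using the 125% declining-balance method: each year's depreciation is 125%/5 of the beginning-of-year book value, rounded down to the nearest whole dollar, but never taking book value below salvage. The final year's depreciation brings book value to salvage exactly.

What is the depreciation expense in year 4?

$18,603

Depreciable base = $176,386 − $15,700 = $160,686.
Year 1: ⌊$176,386 × 125%/5⌋ = $44,096. Book value $132,290.
Year 2: ⌊$132,290 × 125%/5⌋ = $33,072. Book value $99,218.
Year 3: ⌊$99,218 × 125%/5⌋ = $24,804. Book value $74,414.
Year 4: ⌊$74,414 × 125%/5⌋ = $18,603. Book value $55,811.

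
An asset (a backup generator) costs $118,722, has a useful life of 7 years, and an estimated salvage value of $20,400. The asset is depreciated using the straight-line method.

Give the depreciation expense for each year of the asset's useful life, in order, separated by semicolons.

$14,046; $14,046; $14,046; $14,046; $14,046; $14,046; $14,046

Depreciable base = $118,722 − $20,400 = $98,322.
Annual expense = $98,322 / 7 = $14,046.
End of year 1: book value $104,676.
End of year 2: book value $90,630.
End of year 3: book value $76,584.
End of year 4: book value $62,538.
End of year 5: book value $48,492.
End of year 6: book value $34,446.
End of year 7: book value $20,400.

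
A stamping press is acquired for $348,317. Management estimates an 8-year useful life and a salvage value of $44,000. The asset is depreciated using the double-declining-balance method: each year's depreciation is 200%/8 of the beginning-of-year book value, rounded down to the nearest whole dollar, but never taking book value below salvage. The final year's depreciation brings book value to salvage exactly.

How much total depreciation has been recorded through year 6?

Depreciable base = $348,317 − $44,000 = $304,317.
Year 1: ⌊$348,317 × 200%/8⌋ = $87,079. Book value $261,238.
Year 2: ⌊$261,238 × 200%/8⌋ = $65,309. Book value $195,929.
Year 3: ⌊$195,929 × 200%/8⌋ = $48,982. Book value $146,947.
Year 4: ⌊$146,947 × 200%/8⌋ = $36,736. Book value $110,211.
Year 5: ⌊$110,211 × 200%/8⌋ = $27,552. Book value $82,659.
Year 6: ⌊$82,659 × 200%/8⌋ = $20,664. Book value $61,995.
Accumulated through year 6 = $348,317 − $61,995 = $286,322.

$286,322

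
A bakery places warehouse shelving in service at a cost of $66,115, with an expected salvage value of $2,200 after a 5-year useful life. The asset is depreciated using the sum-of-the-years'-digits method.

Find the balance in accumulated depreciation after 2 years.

Depreciable base = $66,115 − $2,200 = $63,915.
Sum of the years' digits = 5+4+3+2+1 = 15.
Year 1: $63,915 × 5/15 = $21,305. Book value $44,810.
Year 2: $63,915 × 4/15 = $17,044. Book value $27,766.
Accumulated through year 2 = $66,115 − $27,766 = $38,349.

$38,349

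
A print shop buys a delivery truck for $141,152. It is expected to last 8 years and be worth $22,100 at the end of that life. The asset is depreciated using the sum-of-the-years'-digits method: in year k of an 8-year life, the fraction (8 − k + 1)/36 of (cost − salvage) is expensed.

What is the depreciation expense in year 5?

Depreciable base = $141,152 − $22,100 = $119,052.
Sum of the years' digits = 8+7+6+5+4+3+2+1 = 36.
Year 1: $119,052 × 8/36 = $26,456. Book value $114,696.
Year 2: $119,052 × 7/36 = $23,149. Book value $91,547.
Year 3: $119,052 × 6/36 = $19,842. Book value $71,705.
Year 4: $119,052 × 5/36 = $16,535. Book value $55,170.
Year 5: $119,052 × 4/36 = $13,228. Book value $41,942.

$13,228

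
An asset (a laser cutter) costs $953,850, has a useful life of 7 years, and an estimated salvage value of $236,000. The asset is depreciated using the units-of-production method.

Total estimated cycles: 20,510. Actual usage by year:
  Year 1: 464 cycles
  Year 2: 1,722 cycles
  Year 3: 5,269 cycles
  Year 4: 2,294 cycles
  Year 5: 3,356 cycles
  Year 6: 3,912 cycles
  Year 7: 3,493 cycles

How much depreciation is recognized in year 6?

Depreciable base = $953,850 − $236,000 = $717,850.
Rate = $717,850 / 20,510 cycles = $35 per cycle.
Year 1: 464 × $35 = $16,240. Book value $937,610.
Year 2: 1,722 × $35 = $60,270. Book value $877,340.
Year 3: 5,269 × $35 = $184,415. Book value $692,925.
Year 4: 2,294 × $35 = $80,290. Book value $612,635.
Year 5: 3,356 × $35 = $117,460. Book value $495,175.
Year 6: 3,912 × $35 = $136,920. Book value $358,255.

$136,920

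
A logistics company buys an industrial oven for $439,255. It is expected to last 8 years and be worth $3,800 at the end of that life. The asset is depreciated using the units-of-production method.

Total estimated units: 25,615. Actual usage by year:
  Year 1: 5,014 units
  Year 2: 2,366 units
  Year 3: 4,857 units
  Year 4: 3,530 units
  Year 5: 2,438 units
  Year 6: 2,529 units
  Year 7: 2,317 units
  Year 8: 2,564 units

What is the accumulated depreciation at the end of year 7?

Depreciable base = $439,255 − $3,800 = $435,455.
Rate = $435,455 / 25,615 units = $17 per unit.
Year 1: 5,014 × $17 = $85,238. Book value $354,017.
Year 2: 2,366 × $17 = $40,222. Book value $313,795.
Year 3: 4,857 × $17 = $82,569. Book value $231,226.
Year 4: 3,530 × $17 = $60,010. Book value $171,216.
Year 5: 2,438 × $17 = $41,446. Book value $129,770.
Year 6: 2,529 × $17 = $42,993. Book value $86,777.
Year 7: 2,317 × $17 = $39,389. Book value $47,388.
Accumulated through year 7 = $439,255 − $47,388 = $391,867.

$391,867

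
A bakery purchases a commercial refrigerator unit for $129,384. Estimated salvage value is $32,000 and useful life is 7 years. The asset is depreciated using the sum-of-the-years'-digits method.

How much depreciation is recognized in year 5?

Depreciable base = $129,384 − $32,000 = $97,384.
Sum of the years' digits = 7+6+5+4+3+2+1 = 28.
Year 1: $97,384 × 7/28 = $24,346. Book value $105,038.
Year 2: $97,384 × 6/28 = $20,868. Book value $84,170.
Year 3: $97,384 × 5/28 = $17,390. Book value $66,780.
Year 4: $97,384 × 4/28 = $13,912. Book value $52,868.
Year 5: $97,384 × 3/28 = $10,434. Book value $42,434.

$10,434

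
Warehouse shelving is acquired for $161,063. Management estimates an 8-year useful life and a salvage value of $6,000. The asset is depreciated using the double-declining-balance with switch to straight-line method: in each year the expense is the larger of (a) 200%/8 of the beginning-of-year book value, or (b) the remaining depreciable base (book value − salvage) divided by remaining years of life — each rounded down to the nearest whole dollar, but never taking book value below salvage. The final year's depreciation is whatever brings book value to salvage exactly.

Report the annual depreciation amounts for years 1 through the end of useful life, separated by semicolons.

$40,265; $30,199; $22,649; $16,987; $12,740; $10,741; $10,741; $10,741

Depreciable base = $161,063 − $6,000 = $155,063.
Year 1: DB = ⌊$161,063 × 200%/8⌋ = $40,265; SL = ⌊$155,063/8⌋ = $19,382 → take DB $40,265. Book value $120,798.
Year 2: DB = ⌊$120,798 × 200%/8⌋ = $30,199; SL = ⌊$114,798/7⌋ = $16,399 → take DB $30,199. Book value $90,599.
Year 3: DB = ⌊$90,599 × 200%/8⌋ = $22,649; SL = ⌊$84,599/6⌋ = $14,099 → take DB $22,649. Book value $67,950.
Year 4: DB = ⌊$67,950 × 200%/8⌋ = $16,987; SL = ⌊$61,950/5⌋ = $12,390 → take DB $16,987. Book value $50,963.
Year 5: DB = ⌊$50,963 × 200%/8⌋ = $12,740; SL = ⌊$44,963/4⌋ = $11,240 → take DB $12,740. Book value $38,223.
Year 6: DB = ⌊$38,223 × 200%/8⌋ = $9,555; SL = ⌊$32,223/3⌋ = $10,741 → take SL $10,741. Book value $27,482.
Year 7: DB = ⌊$27,482 × 200%/8⌋ = $6,870; SL = ⌊$21,482/2⌋ = $10,741 → take SL $10,741. Book value $16,741.
Year 8 (final): $16,741 − $6,000 = $10,741. Book value $6,000.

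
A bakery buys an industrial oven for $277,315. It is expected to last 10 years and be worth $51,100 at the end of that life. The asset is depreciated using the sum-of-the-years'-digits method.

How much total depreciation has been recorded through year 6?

Depreciable base = $277,315 − $51,100 = $226,215.
Sum of the years' digits = 10+9+8+7+6+5+4+3+2+1 = 55.
Year 1: $226,215 × 10/55 = $41,130. Book value $236,185.
Year 2: $226,215 × 9/55 = $37,017. Book value $199,168.
Year 3: $226,215 × 8/55 = $32,904. Book value $166,264.
Year 4: $226,215 × 7/55 = $28,791. Book value $137,473.
Year 5: $226,215 × 6/55 = $24,678. Book value $112,795.
Year 6: $226,215 × 5/55 = $20,565. Book value $92,230.
Accumulated through year 6 = $277,315 − $92,230 = $185,085.

$185,085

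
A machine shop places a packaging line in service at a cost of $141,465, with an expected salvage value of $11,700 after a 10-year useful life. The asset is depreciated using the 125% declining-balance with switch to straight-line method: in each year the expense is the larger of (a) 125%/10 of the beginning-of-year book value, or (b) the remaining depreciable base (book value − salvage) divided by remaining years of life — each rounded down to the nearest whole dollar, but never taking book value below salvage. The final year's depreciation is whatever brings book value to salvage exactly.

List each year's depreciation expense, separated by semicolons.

$17,683; $15,472; $13,538; $11,867; $11,867; $11,867; $11,867; $11,868; $11,868; $11,868

Depreciable base = $141,465 − $11,700 = $129,765.
Year 1: DB = ⌊$141,465 × 125%/10⌋ = $17,683; SL = ⌊$129,765/10⌋ = $12,976 → take DB $17,683. Book value $123,782.
Year 2: DB = ⌊$123,782 × 125%/10⌋ = $15,472; SL = ⌊$112,082/9⌋ = $12,453 → take DB $15,472. Book value $108,310.
Year 3: DB = ⌊$108,310 × 125%/10⌋ = $13,538; SL = ⌊$96,610/8⌋ = $12,076 → take DB $13,538. Book value $94,772.
Year 4: DB = ⌊$94,772 × 125%/10⌋ = $11,846; SL = ⌊$83,072/7⌋ = $11,867 → take SL $11,867. Book value $82,905.
Year 5: DB = ⌊$82,905 × 125%/10⌋ = $10,363; SL = ⌊$71,205/6⌋ = $11,867 → take SL $11,867. Book value $71,038.
Year 6: DB = ⌊$71,038 × 125%/10⌋ = $8,879; SL = ⌊$59,338/5⌋ = $11,867 → take SL $11,867. Book value $59,171.
Year 7: DB = ⌊$59,171 × 125%/10⌋ = $7,396; SL = ⌊$47,471/4⌋ = $11,867 → take SL $11,867. Book value $47,304.
Year 8: DB = ⌊$47,304 × 125%/10⌋ = $5,913; SL = ⌊$35,604/3⌋ = $11,868 → take SL $11,868. Book value $35,436.
Year 9: DB = ⌊$35,436 × 125%/10⌋ = $4,429; SL = ⌊$23,736/2⌋ = $11,868 → take SL $11,868. Book value $23,568.
Year 10 (final): $23,568 − $11,700 = $11,868. Book value $11,700.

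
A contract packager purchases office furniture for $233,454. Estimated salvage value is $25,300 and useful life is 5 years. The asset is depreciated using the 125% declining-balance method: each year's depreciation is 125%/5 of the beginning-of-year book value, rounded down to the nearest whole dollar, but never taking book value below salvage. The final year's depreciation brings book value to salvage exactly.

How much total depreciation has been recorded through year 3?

$134,964

Depreciable base = $233,454 − $25,300 = $208,154.
Year 1: ⌊$233,454 × 125%/5⌋ = $58,363. Book value $175,091.
Year 2: ⌊$175,091 × 125%/5⌋ = $43,772. Book value $131,319.
Year 3: ⌊$131,319 × 125%/5⌋ = $32,829. Book value $98,490.
Accumulated through year 3 = $233,454 − $98,490 = $134,964.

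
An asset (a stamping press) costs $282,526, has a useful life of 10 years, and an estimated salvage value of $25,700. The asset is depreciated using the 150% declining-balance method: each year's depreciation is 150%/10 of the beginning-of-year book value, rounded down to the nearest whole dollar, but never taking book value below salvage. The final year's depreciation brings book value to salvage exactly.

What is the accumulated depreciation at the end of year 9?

Depreciable base = $282,526 − $25,700 = $256,826.
Year 1: ⌊$282,526 × 150%/10⌋ = $42,378. Book value $240,148.
Year 2: ⌊$240,148 × 150%/10⌋ = $36,022. Book value $204,126.
Year 3: ⌊$204,126 × 150%/10⌋ = $30,618. Book value $173,508.
Year 4: ⌊$173,508 × 150%/10⌋ = $26,026. Book value $147,482.
Year 5: ⌊$147,482 × 150%/10⌋ = $22,122. Book value $125,360.
Year 6: ⌊$125,360 × 150%/10⌋ = $18,804. Book value $106,556.
Year 7: ⌊$106,556 × 150%/10⌋ = $15,983. Book value $90,573.
Year 8: ⌊$90,573 × 150%/10⌋ = $13,585. Book value $76,988.
Year 9: ⌊$76,988 × 150%/10⌋ = $11,548. Book value $65,440.
Accumulated through year 9 = $282,526 − $65,440 = $217,086.

$217,086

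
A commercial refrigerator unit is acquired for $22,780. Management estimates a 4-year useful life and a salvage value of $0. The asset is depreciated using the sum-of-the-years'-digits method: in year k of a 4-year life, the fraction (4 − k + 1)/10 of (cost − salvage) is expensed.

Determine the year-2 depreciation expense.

$6,834

Depreciable base = $22,780 − $0 = $22,780.
Sum of the years' digits = 4+3+2+1 = 10.
Year 1: $22,780 × 4/10 = $9,112. Book value $13,668.
Year 2: $22,780 × 3/10 = $6,834. Book value $6,834.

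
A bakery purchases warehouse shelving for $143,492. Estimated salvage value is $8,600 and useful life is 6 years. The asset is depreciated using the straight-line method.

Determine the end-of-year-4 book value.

Depreciable base = $143,492 − $8,600 = $134,892.
Annual expense = $134,892 / 6 = $22,482.
End of year 1: book value $121,010.
End of year 2: book value $98,528.
End of year 3: book value $76,046.
End of year 4: book value $53,564.

$53,564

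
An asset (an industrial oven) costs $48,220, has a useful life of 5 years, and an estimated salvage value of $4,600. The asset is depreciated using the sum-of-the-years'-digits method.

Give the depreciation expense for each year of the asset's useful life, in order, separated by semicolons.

Depreciable base = $48,220 − $4,600 = $43,620.
Sum of the years' digits = 5+4+3+2+1 = 15.
Year 1: $43,620 × 5/15 = $14,540. Book value $33,680.
Year 2: $43,620 × 4/15 = $11,632. Book value $22,048.
Year 3: $43,620 × 3/15 = $8,724. Book value $13,324.
Year 4: $43,620 × 2/15 = $5,816. Book value $7,508.
Year 5: $43,620 × 1/15 = $2,908. Book value $4,600.

$14,540; $11,632; $8,724; $5,816; $2,908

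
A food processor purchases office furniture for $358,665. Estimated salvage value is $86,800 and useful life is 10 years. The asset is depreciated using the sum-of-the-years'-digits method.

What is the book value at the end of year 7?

Depreciable base = $358,665 − $86,800 = $271,865.
Sum of the years' digits = 10+9+8+7+6+5+4+3+2+1 = 55.
Year 1: $271,865 × 10/55 = $49,430. Book value $309,235.
Year 2: $271,865 × 9/55 = $44,487. Book value $264,748.
Year 3: $271,865 × 8/55 = $39,544. Book value $225,204.
Year 4: $271,865 × 7/55 = $34,601. Book value $190,603.
Year 5: $271,865 × 6/55 = $29,658. Book value $160,945.
Year 6: $271,865 × 5/55 = $24,715. Book value $136,230.
Year 7: $271,865 × 4/55 = $19,772. Book value $116,458.

$116,458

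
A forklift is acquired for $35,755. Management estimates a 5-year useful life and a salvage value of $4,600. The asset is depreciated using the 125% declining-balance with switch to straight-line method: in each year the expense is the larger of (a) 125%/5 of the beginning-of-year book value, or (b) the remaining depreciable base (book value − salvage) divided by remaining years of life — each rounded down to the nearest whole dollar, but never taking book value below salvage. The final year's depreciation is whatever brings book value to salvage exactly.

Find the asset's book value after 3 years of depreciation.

Depreciable base = $35,755 − $4,600 = $31,155.
Year 1: DB = ⌊$35,755 × 125%/5⌋ = $8,938; SL = ⌊$31,155/5⌋ = $6,231 → take DB $8,938. Book value $26,817.
Year 2: DB = ⌊$26,817 × 125%/5⌋ = $6,704; SL = ⌊$22,217/4⌋ = $5,554 → take DB $6,704. Book value $20,113.
Year 3: DB = ⌊$20,113 × 125%/5⌋ = $5,028; SL = ⌊$15,513/3⌋ = $5,171 → take SL $5,171. Book value $14,942.

$14,942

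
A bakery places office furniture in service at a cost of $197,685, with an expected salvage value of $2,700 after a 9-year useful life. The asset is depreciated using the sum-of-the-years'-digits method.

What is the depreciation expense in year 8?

$8,666

Depreciable base = $197,685 − $2,700 = $194,985.
Sum of the years' digits = 9+8+7+6+5+4+3+2+1 = 45.
Year 1: $194,985 × 9/45 = $38,997. Book value $158,688.
Year 2: $194,985 × 8/45 = $34,664. Book value $124,024.
Year 3: $194,985 × 7/45 = $30,331. Book value $93,693.
Year 4: $194,985 × 6/45 = $25,998. Book value $67,695.
Year 5: $194,985 × 5/45 = $21,665. Book value $46,030.
Year 6: $194,985 × 4/45 = $17,332. Book value $28,698.
Year 7: $194,985 × 3/45 = $12,999. Book value $15,699.
Year 8: $194,985 × 2/45 = $8,666. Book value $7,033.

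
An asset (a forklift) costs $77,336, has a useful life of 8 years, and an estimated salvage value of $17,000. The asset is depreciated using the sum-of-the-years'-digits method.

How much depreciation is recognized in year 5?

Depreciable base = $77,336 − $17,000 = $60,336.
Sum of the years' digits = 8+7+6+5+4+3+2+1 = 36.
Year 1: $60,336 × 8/36 = $13,408. Book value $63,928.
Year 2: $60,336 × 7/36 = $11,732. Book value $52,196.
Year 3: $60,336 × 6/36 = $10,056. Book value $42,140.
Year 4: $60,336 × 5/36 = $8,380. Book value $33,760.
Year 5: $60,336 × 4/36 = $6,704. Book value $27,056.

$6,704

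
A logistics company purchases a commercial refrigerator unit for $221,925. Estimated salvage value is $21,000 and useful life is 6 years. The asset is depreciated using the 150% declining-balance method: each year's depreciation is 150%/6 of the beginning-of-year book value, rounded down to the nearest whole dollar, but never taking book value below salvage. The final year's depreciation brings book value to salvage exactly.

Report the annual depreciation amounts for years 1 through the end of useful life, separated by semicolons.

$55,481; $41,611; $31,208; $23,406; $17,554; $31,665

Depreciable base = $221,925 − $21,000 = $200,925.
Year 1: ⌊$221,925 × 150%/6⌋ = $55,481. Book value $166,444.
Year 2: ⌊$166,444 × 150%/6⌋ = $41,611. Book value $124,833.
Year 3: ⌊$124,833 × 150%/6⌋ = $31,208. Book value $93,625.
Year 4: ⌊$93,625 × 150%/6⌋ = $23,406. Book value $70,219.
Year 5: ⌊$70,219 × 150%/6⌋ = $17,554. Book value $52,665.
Year 6 (final): $52,665 − $21,000 = $31,665. Book value $21,000.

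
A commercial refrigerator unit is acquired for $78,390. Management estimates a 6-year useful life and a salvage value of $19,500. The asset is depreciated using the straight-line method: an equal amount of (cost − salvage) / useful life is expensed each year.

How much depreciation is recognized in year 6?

Depreciable base = $78,390 − $19,500 = $58,890.
Annual expense = $58,890 / 6 = $9,815.

$9,815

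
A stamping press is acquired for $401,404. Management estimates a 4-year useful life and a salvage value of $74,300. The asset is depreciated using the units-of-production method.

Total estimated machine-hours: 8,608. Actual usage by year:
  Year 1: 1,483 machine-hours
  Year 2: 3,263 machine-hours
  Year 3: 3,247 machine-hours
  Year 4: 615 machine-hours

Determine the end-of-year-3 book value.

Depreciable base = $401,404 − $74,300 = $327,104.
Rate = $327,104 / 8,608 machine-hours = $38 per machine-hour.
Year 1: 1,483 × $38 = $56,354. Book value $345,050.
Year 2: 3,263 × $38 = $123,994. Book value $221,056.
Year 3: 3,247 × $38 = $123,386. Book value $97,670.

$97,670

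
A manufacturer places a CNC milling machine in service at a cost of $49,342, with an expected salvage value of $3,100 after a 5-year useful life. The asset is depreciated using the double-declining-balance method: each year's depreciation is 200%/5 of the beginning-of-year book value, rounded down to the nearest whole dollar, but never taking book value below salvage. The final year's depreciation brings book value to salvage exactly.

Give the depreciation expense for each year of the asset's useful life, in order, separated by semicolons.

Depreciable base = $49,342 − $3,100 = $46,242.
Year 1: ⌊$49,342 × 200%/5⌋ = $19,736. Book value $29,606.
Year 2: ⌊$29,606 × 200%/5⌋ = $11,842. Book value $17,764.
Year 3: ⌊$17,764 × 200%/5⌋ = $7,105. Book value $10,659.
Year 4: ⌊$10,659 × 200%/5⌋ = $4,263. Book value $6,396.
Year 5 (final): $6,396 − $3,100 = $3,296. Book value $3,100.

$19,736; $11,842; $7,105; $4,263; $3,296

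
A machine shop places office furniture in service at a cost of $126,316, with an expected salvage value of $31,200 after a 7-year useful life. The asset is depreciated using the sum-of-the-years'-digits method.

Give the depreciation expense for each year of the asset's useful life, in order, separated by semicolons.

Depreciable base = $126,316 − $31,200 = $95,116.
Sum of the years' digits = 7+6+5+4+3+2+1 = 28.
Year 1: $95,116 × 7/28 = $23,779. Book value $102,537.
Year 2: $95,116 × 6/28 = $20,382. Book value $82,155.
Year 3: $95,116 × 5/28 = $16,985. Book value $65,170.
Year 4: $95,116 × 4/28 = $13,588. Book value $51,582.
Year 5: $95,116 × 3/28 = $10,191. Book value $41,391.
Year 6: $95,116 × 2/28 = $6,794. Book value $34,597.
Year 7: $95,116 × 1/28 = $3,397. Book value $31,200.

$23,779; $20,382; $16,985; $13,588; $10,191; $6,794; $3,397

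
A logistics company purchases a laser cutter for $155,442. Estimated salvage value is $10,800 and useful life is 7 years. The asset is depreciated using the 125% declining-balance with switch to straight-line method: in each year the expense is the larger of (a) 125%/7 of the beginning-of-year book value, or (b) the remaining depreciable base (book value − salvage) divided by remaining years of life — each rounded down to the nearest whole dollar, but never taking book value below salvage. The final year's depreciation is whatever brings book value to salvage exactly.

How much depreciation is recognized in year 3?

$18,817

Depreciable base = $155,442 − $10,800 = $144,642.
Year 1: DB = ⌊$155,442 × 125%/7⌋ = $27,757; SL = ⌊$144,642/7⌋ = $20,663 → take DB $27,757. Book value $127,685.
Year 2: DB = ⌊$127,685 × 125%/7⌋ = $22,800; SL = ⌊$116,885/6⌋ = $19,480 → take DB $22,800. Book value $104,885.
Year 3: DB = ⌊$104,885 × 125%/7⌋ = $18,729; SL = ⌊$94,085/5⌋ = $18,817 → take SL $18,817. Book value $86,068.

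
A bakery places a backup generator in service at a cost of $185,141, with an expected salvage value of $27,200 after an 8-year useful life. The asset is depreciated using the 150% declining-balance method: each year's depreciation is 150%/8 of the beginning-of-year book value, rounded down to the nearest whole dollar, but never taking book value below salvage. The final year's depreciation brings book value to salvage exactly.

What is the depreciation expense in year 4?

$18,620

Depreciable base = $185,141 − $27,200 = $157,941.
Year 1: ⌊$185,141 × 150%/8⌋ = $34,713. Book value $150,428.
Year 2: ⌊$150,428 × 150%/8⌋ = $28,205. Book value $122,223.
Year 3: ⌊$122,223 × 150%/8⌋ = $22,916. Book value $99,307.
Year 4: ⌊$99,307 × 150%/8⌋ = $18,620. Book value $80,687.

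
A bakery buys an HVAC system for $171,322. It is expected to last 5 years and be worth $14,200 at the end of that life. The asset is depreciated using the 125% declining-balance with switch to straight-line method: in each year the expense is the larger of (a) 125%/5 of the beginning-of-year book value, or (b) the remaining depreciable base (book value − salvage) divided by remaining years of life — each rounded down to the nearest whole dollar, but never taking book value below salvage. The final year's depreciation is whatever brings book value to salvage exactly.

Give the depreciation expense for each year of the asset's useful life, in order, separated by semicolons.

Depreciable base = $171,322 − $14,200 = $157,122.
Year 1: DB = ⌊$171,322 × 125%/5⌋ = $42,830; SL = ⌊$157,122/5⌋ = $31,424 → take DB $42,830. Book value $128,492.
Year 2: DB = ⌊$128,492 × 125%/5⌋ = $32,123; SL = ⌊$114,292/4⌋ = $28,573 → take DB $32,123. Book value $96,369.
Year 3: DB = ⌊$96,369 × 125%/5⌋ = $24,092; SL = ⌊$82,169/3⌋ = $27,389 → take SL $27,389. Book value $68,980.
Year 4: DB = ⌊$68,980 × 125%/5⌋ = $17,245; SL = ⌊$54,780/2⌋ = $27,390 → take SL $27,390. Book value $41,590.
Year 5 (final): $41,590 − $14,200 = $27,390. Book value $14,200.

$42,830; $32,123; $27,389; $27,390; $27,390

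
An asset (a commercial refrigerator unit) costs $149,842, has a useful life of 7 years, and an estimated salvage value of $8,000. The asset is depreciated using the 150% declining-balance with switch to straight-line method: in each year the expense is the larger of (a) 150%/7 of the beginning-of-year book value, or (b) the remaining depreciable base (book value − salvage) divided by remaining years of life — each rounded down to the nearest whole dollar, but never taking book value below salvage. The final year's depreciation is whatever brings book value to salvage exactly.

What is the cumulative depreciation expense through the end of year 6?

Depreciable base = $149,842 − $8,000 = $141,842.
Year 1: DB = ⌊$149,842 × 150%/7⌋ = $32,109; SL = ⌊$141,842/7⌋ = $20,263 → take DB $32,109. Book value $117,733.
Year 2: DB = ⌊$117,733 × 150%/7⌋ = $25,228; SL = ⌊$109,733/6⌋ = $18,288 → take DB $25,228. Book value $92,505.
Year 3: DB = ⌊$92,505 × 150%/7⌋ = $19,822; SL = ⌊$84,505/5⌋ = $16,901 → take DB $19,822. Book value $72,683.
Year 4: DB = ⌊$72,683 × 150%/7⌋ = $15,574; SL = ⌊$64,683/4⌋ = $16,170 → take SL $16,170. Book value $56,513.
Year 5: DB = ⌊$56,513 × 150%/7⌋ = $12,109; SL = ⌊$48,513/3⌋ = $16,171 → take SL $16,171. Book value $40,342.
Year 6: DB = ⌊$40,342 × 150%/7⌋ = $8,644; SL = ⌊$32,342/2⌋ = $16,171 → take SL $16,171. Book value $24,171.
Accumulated through year 6 = $149,842 − $24,171 = $125,671.

$125,671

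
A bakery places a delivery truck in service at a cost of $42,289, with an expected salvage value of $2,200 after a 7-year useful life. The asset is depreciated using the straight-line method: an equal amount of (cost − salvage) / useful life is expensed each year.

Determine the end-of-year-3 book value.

$25,108

Depreciable base = $42,289 − $2,200 = $40,089.
Annual expense = $40,089 / 7 = $5,727.
End of year 1: book value $36,562.
End of year 2: book value $30,835.
End of year 3: book value $25,108.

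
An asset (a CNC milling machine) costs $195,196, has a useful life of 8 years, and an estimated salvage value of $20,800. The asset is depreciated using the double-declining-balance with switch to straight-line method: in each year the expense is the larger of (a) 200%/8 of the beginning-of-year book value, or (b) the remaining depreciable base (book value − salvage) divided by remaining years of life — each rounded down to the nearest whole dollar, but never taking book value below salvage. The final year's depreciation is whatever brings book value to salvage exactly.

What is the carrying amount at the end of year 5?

Depreciable base = $195,196 − $20,800 = $174,396.
Year 1: DB = ⌊$195,196 × 200%/8⌋ = $48,799; SL = ⌊$174,396/8⌋ = $21,799 → take DB $48,799. Book value $146,397.
Year 2: DB = ⌊$146,397 × 200%/8⌋ = $36,599; SL = ⌊$125,597/7⌋ = $17,942 → take DB $36,599. Book value $109,798.
Year 3: DB = ⌊$109,798 × 200%/8⌋ = $27,449; SL = ⌊$88,998/6⌋ = $14,833 → take DB $27,449. Book value $82,349.
Year 4: DB = ⌊$82,349 × 200%/8⌋ = $20,587; SL = ⌊$61,549/5⌋ = $12,309 → take DB $20,587. Book value $61,762.
Year 5: DB = ⌊$61,762 × 200%/8⌋ = $15,440; SL = ⌊$40,962/4⌋ = $10,240 → take DB $15,440. Book value $46,322.

$46,322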